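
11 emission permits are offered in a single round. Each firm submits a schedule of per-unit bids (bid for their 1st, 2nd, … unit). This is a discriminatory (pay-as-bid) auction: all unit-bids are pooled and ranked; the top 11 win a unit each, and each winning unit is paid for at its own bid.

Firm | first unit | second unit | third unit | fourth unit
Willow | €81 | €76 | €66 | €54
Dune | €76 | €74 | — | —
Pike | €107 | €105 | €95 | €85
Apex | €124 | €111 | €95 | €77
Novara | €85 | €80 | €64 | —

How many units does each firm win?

All unit-bids, highest first — top 11: 124 (Apex-1), 111 (Apex-2), 107 (Pike-1), 105 (Pike-2), 95 (Pike-3), 95 (Apex-3), 85 (Pike-4), 85 (Novara-1), 81 (Willow-1), 80 (Novara-2), 77 (Apex-4)
Next rejected bid: €76 (not a price — pay-as-bid).
Allocation: Apex 4, Novara 2, Pike 4, Willow 1.

Apex 4, Novara 2, Pike 4, Willow 1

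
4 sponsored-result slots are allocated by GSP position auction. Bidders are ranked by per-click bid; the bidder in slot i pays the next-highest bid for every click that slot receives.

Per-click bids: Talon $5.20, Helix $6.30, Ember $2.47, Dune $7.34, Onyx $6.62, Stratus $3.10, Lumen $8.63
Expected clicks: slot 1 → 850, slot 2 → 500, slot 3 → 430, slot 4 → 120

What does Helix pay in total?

Helix pays $624.00

Sorting advertisers: $8.63 (Lumen) > $7.34 (Dune) > $6.62 (Onyx) > $6.30 (Helix) > $5.20 (Talon) > …
Helix holds slot 4 → pays next bid $5.20 × 120 clicks = $624.00.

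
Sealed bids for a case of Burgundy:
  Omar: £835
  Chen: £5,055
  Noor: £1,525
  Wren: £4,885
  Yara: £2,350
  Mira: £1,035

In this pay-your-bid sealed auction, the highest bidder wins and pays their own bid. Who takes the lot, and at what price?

Chen pays £5,055

Bids ranked: 5,055 (Chen) > 4,885 (Wren) > 2,350 (Yara) > 1,525 (Noor) > 1,035 (Mira) > 835 (Omar)
Chen has the highest bid and pays exactly that: £5,055.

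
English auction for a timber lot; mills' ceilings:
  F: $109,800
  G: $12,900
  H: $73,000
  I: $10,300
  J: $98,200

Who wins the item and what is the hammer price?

Rule: the price rises until one bidder remains; the winner pays the price at which the last rival dropped out.
Limits ranked: 109,800 (F) > 98,200 (J) > 73,000 (H) > 12,900 (G) > 10,300 (I)
Bidding ends when J exits at $98,200; F takes it.

F wins at $98,200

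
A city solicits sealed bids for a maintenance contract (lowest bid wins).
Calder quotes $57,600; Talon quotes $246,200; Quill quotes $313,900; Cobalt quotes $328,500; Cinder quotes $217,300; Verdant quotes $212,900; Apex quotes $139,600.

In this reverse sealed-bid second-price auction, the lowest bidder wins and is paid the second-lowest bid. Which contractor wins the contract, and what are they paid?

Reverse sealed-bid second-price auction: the lowest bidder wins and is paid the second-lowest bid.
Bids ranked: 57,600 (Calder) < 139,600 (Apex) < 212,900 (Verdant) < 217,300 (Cinder) < 246,200 (Talon) < 313,900 (Quill) < …
Second-price: Calder is paid Apex's bid of $139,600.

Calder is paid $139,600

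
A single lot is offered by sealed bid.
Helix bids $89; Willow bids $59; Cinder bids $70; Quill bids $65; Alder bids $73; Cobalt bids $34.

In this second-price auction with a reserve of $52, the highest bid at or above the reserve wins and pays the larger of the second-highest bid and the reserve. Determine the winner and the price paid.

Rule: the highest bid at or above the reserve wins and pays the larger of the second-highest bid and the reserve.
Bids in order: 89 (Helix) > 73 (Alder) > 70 (Cinder) > 65 (Quill) > 59 (Willow) > 34 (Cobalt)
Highest eligible bid: Helix at $89.
max(second-highest $73, reserve $52) = $73; the reserve does not bind.

Helix pays $73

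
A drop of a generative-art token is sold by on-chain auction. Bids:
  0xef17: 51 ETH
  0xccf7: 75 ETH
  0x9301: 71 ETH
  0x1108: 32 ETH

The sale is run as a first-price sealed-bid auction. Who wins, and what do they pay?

0xccf7 pays 75 ETH

Rule: the highest bidder wins and pays their own bid.
Sorting bids: 75 (0xccf7) > 71 (0x9301) > 51 (0xef17) > 32 (0x1108)
0xccf7 has the highest bid and pays exactly that: 75 ETH.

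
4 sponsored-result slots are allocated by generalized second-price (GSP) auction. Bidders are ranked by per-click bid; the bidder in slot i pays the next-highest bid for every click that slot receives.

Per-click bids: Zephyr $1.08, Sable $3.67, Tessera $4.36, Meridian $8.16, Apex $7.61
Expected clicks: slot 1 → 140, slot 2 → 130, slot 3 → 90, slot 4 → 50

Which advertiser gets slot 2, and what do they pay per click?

Ranked by bid: $8.16 (Meridian) > $7.61 (Apex) > $4.36 (Tessera) > $3.67 (Sable) > $1.08 (Zephyr)
Slot 2 goes to the second-ranked bidder, Apex, who pays the next bid down: $4.36/click.

Apex; $4.36 per click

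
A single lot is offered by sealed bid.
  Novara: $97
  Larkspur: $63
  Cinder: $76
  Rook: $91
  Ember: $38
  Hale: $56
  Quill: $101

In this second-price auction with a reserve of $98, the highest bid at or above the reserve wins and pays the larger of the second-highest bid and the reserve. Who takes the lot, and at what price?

Quill pays $98

Second-price auction with a reserve of $98: the highest bid at or above the reserve wins and pays the larger of the second-highest bid and the reserve.
Bids ranked: 101 (Quill) > 97 (Novara) > 91 (Rook) > 76 (Cinder) > 63 (Larkspur) > 56 (Hale) > …
Quill has the top bid at or above the reserve ($101).
max(second-highest $97, reserve $98) = $98.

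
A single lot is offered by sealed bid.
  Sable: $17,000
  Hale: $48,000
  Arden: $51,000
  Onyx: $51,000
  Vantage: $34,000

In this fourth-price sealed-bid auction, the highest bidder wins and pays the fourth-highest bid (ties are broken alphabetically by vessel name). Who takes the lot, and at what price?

Bids ranked: 51,000 (Arden) > 51,000 (Onyx) > 48,000 (Hale) > 34,000 (Vantage) > 17,000 (Sable)
Arden and Onyx tie at $51,000; tie-break gives it to Arden.
Arden wins; payment is bid #4 in the ranking = $34,000.

Arden pays $34,000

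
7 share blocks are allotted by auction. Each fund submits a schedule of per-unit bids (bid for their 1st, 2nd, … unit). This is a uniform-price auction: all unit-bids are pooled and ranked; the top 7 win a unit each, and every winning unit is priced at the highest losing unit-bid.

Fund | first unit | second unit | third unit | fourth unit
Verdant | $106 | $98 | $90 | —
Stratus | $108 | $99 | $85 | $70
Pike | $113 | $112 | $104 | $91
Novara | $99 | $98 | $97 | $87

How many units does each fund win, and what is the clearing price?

All unit-bids, highest first — top 7: 113 (Pike-1), 112 (Pike-2), 108 (Stratus-1), 106 (Verdant-1), 104 (Pike-3), 99 (Stratus-2), 99 (Novara-1)
First bid not allocated: $98.
Allocation: Novara 1, Pike 3, Stratus 2, Verdant 1.

Novara 1, Pike 3, Stratus 2, Verdant 1; clearing price $98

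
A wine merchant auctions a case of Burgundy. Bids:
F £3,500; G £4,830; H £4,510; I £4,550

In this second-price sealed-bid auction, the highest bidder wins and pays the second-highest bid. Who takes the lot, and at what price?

G pays £4,550

Second-price sealed-bid auction: the highest bidder wins and pays the second-highest bid.
Bids ranked: 4,830 (G) > 4,550 (I) > 4,510 (H) > 3,500 (F)
G is highest; pays the second-highest bid, £4,550.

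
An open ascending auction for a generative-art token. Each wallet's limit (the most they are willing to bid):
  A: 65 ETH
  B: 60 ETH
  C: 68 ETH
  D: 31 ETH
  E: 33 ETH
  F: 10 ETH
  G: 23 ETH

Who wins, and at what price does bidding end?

Rule: the price rises until one bidder remains; the winner pays the price at which the last rival dropped out.
Limits in order: 68 (C) > 65 (A) > 60 (B) > 33 (E) > 31 (D) > 23 (G) > …
Bidding ends when A exits at 65 ETH; C takes it.

C wins at 65 ETH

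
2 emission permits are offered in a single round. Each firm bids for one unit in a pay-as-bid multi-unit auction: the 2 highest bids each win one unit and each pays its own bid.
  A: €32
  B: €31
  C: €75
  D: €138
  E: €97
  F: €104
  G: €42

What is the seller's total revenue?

Total revenue: €242

Ordering the bids: 138 (D), 104 (F), 97 (E), 75 (C), …
Top 2: D, F.
Total revenue = 138 + 104 = €242.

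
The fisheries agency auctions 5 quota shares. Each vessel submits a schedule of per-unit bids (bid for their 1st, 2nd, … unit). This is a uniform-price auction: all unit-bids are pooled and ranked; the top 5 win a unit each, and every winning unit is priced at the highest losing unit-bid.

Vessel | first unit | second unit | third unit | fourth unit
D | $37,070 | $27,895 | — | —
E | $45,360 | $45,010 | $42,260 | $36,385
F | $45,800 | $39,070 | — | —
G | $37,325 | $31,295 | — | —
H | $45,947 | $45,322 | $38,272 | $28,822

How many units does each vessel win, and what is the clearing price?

Pooled unit-bids ranked (top 5): 45,947 (H-1), 45,800 (F-1), 45,360 (E-1), 45,322 (H-2), 45,010 (E-2)
Highest rejected unit-bid = $42,260.
Allocation: E 2, F 1, H 2.

E 2, F 1, H 2; clearing price $42,260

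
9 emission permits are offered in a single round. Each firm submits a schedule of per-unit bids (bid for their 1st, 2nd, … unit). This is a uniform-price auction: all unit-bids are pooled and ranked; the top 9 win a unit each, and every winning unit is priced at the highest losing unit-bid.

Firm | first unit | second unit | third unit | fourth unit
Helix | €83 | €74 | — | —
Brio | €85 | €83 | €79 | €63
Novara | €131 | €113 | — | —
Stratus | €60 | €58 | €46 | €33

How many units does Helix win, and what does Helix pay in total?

Helix: 2 units, pays €116

Pooled unit-bids ranked (top 9): 131 (Novara-1), 113 (Novara-2), 85 (Brio-1), 83 (Helix-1), 83 (Brio-2), 79 (Brio-3), 74 (Helix-2), 63 (Brio-4), 60 (Stratus-1)
The (k+1)-th unit-bid is €58.
Helix wins 2 unit(s) at €58 each.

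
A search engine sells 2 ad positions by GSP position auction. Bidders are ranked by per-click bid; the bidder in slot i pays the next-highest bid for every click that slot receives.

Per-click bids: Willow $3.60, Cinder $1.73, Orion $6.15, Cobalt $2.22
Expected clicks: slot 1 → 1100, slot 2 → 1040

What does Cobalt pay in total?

Cobalt pays $0.00

Sorting advertisers: $6.15 (Orion) > $3.60 (Willow) > $2.22 (Cobalt) > …
Cobalt ranks below slot 2 → no slot, pays nothing.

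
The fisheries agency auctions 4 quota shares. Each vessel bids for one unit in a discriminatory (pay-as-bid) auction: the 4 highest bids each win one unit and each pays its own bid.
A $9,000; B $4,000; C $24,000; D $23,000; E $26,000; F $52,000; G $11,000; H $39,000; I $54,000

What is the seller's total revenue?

Total revenue: $171,000

Sorting: 54,000 (I), 52,000 (F), 39,000 (H), 26,000 (E), 24,000 (C), 23,000 (D), …
Top 4: I, F, H, E.
Total revenue = 54,000 + 52,000 + 39,000 + 26,000 = $171,000.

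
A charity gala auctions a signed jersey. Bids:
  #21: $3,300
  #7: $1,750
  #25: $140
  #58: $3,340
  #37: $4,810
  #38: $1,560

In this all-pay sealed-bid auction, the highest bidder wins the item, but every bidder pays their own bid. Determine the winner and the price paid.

#37 pays $4,810

Bids in order: 4,810 (#37) > 3,340 (#58) > 3,300 (#21) > 1,750 (#7) > 1,560 (#38) > 140 (#25)
#37 wins with the top bid; all bids are sunk regardless.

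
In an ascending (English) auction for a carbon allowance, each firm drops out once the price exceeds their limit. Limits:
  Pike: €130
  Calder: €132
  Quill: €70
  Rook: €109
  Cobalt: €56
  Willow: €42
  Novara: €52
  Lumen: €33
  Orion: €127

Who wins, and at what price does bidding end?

Calder wins at €130

Limits in order: 132 (Calder) > 130 (Pike) > 127 (Orion) > 109 (Rook) > 70 (Quill) > 56 (Cobalt) > …
Once the price passes €130, only Calder is left; the hammer falls at Pike's limit of €130.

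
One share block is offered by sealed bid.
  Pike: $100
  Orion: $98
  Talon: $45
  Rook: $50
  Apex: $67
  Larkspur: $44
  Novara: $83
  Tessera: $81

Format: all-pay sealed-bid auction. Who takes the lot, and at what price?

Sorting bids: 100 (Pike) > 98 (Orion) > 83 (Novara) > 81 (Tessera) > 67 (Apex) > 50 (Rook) > …
Pike is highest and takes the item; every bidder forfeits their bid.

Pike pays $100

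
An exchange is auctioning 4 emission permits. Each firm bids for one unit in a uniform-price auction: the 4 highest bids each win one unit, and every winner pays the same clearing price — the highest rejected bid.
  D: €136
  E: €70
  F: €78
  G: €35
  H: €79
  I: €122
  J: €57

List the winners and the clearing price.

Ordering the bids: 136 (D), 122 (I), 79 (H), 78 (F), 70 (E), 57 (J), …
Winners (4 units): D, I, H, F.
Clearing price = highest rejected bid = €70.

D, I, H, F; each pays €70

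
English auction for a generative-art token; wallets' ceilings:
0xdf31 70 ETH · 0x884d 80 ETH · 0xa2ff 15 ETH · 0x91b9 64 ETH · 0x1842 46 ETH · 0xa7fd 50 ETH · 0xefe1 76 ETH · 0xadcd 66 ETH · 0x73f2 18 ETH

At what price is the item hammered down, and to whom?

Sorting limits: 80 (0x884d) > 76 (0xefe1) > 70 (0xdf31) > 66 (0xadcd) > 64 (0x91b9) > 50 (0xa7fd) > …
Once the price passes 76 ETH, only 0x884d is left; the hammer falls at 0xefe1's limit of 76 ETH.

0x884d wins at 76 ETH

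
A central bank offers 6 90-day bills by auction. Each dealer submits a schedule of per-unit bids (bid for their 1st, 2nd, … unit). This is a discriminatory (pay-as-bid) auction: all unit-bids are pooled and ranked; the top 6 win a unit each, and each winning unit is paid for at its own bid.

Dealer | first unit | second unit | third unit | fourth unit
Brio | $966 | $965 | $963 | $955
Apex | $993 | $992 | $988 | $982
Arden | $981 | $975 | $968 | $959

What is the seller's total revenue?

Pooled unit-bids ranked (top 6): 993 (Apex-1), 992 (Apex-2), 988 (Apex-3), 982 (Apex-4), 981 (Arden-1), 975 (Arden-2)
Next rejected bid: $968 (not a price — pay-as-bid).
Each winning unit pays its own bid.
Revenue = 993 + 992 + 988 + 982 + 981 + 975 = $5,911.

Total revenue: $5,911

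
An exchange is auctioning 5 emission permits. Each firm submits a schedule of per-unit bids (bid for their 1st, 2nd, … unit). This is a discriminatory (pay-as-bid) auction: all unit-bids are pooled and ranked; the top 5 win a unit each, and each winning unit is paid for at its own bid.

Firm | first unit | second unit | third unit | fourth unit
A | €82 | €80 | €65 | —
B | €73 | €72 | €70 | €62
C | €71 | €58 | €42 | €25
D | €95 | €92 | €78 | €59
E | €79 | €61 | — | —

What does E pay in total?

Merging the schedules and taking the best 5: 95 (D-1), 92 (D-2), 82 (A-1), 80 (A-2), 79 (E-1)
Next rejected bid: €78 (not a price — pay-as-bid).
E's winning unit-bids: 79 = €79.

E pays €79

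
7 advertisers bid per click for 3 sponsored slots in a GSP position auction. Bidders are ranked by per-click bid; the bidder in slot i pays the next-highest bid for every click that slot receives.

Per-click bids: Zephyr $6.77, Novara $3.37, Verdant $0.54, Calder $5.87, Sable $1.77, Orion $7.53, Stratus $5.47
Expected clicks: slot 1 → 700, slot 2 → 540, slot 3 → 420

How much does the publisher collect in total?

Sorting advertisers: $7.53 (Orion) > $6.77 (Zephyr) > $5.87 (Calder) > $5.47 (Stratus) > …
Slot 1: Orion pays $6.77 × 700 = $4739.00
Slot 2: Zephyr pays $5.87 × 540 = $3169.80
Slot 3: Calder pays $5.47 × 420 = $2297.40
Total = $10206.20

Total revenue: $10206.20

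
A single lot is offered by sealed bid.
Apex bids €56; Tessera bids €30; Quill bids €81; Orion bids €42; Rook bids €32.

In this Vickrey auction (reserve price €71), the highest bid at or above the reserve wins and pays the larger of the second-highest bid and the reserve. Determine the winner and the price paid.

Vickrey auction (reserve price €71): the highest bid at or above the reserve wins and pays the larger of the second-highest bid and the reserve.
Bids in order: 81 (Quill) > 56 (Apex) > 42 (Orion) > 32 (Rook) > 30 (Tessera)
Quill has the top bid at or above the reserve (€81).
max(second-highest €56, reserve €71) = €71.

Quill pays €71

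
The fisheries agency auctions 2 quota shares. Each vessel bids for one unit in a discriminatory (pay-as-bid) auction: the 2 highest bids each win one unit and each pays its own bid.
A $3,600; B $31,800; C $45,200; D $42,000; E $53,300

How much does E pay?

Ordering the bids: 53,300 (E), 45,200 (C), 42,000 (D), 31,800 (B), …
The 2 highest are E, C.
E wins → own bid $53,300.

E pays $53,300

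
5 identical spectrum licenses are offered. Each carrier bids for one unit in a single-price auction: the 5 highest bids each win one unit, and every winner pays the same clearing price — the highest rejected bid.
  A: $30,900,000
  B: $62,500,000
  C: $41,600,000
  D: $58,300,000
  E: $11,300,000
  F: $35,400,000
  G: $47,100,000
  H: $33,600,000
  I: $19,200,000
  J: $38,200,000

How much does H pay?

Bids ranked high→low: 62,500,000 (B), 58,300,000 (D), 47,100,000 (G), 41,600,000 (C), 38,200,000 (J), 35,400,000 (F), 33,600,000 (H), …
The 5 highest are B, D, G, C, J.
Clearing price = highest rejected bid = $35,400,000.
H does not win → pays $0.

H pays $0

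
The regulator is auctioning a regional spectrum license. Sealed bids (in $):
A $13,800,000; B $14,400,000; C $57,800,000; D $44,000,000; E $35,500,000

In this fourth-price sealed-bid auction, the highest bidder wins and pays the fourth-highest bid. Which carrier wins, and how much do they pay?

Sorting bids: 57,800,000 (C) > 44,000,000 (D) > 35,500,000 (E) > 14,400,000 (B) > 13,800,000 (A)
C is highest; pays the fourth-highest bid, $14,400,000.

C pays $14,400,000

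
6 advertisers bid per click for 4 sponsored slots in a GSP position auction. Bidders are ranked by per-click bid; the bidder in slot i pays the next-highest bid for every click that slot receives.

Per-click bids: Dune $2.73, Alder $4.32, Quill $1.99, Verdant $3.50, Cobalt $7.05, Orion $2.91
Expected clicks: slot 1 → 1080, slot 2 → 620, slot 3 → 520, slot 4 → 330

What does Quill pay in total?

Ranked by bid: $7.05 (Cobalt) > $4.32 (Alder) > $3.50 (Verdant) > $2.91 (Orion) > $2.73 (Dune) > …
Quill ranks below slot 4 → no slot, pays nothing.

Quill pays $0.00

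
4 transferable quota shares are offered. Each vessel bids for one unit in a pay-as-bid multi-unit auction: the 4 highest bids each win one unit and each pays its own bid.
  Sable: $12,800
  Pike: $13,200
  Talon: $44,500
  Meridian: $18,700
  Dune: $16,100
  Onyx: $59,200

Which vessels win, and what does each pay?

Onyx $59,200, Talon $44,500, Meridian $18,700, Dune $16,100

Bids ranked high→low: 59,200 (Onyx), 44,500 (Talon), 18,700 (Meridian), 16,100 (Dune), 13,200 (Pike), 12,800 (Sable)
Top 4: Onyx, Talon, Meridian, Dune.
Each winner pays its own bid: Onyx $59,200, Talon $44,500, Meridian $18,700, Dune $16,100.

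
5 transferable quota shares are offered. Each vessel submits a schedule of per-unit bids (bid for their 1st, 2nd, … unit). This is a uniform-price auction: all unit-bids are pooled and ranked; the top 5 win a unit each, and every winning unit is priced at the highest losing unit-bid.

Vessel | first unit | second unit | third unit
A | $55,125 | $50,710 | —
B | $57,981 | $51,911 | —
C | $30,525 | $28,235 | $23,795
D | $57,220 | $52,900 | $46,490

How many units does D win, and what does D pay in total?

Merging the schedules and taking the best 5: 57,981 (B-1), 57,220 (D-1), 55,125 (A-1), 52,900 (D-2), 51,911 (B-2)
Highest rejected unit-bid = $50,710.
D wins 2 unit(s) at $50,710 each.

D: 2 units, pays $101,420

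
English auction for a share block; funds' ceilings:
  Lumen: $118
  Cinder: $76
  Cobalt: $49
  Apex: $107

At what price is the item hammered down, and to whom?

Limits in order: 118 (Lumen) > 107 (Apex) > 76 (Cinder) > 49 (Cobalt)
Bidding ends when Apex exits at $107; Lumen takes it.

Lumen wins at $107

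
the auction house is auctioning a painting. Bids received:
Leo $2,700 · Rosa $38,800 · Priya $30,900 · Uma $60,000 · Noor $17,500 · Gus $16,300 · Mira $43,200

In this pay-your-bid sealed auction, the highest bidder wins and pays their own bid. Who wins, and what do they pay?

Uma pays $60,000

Bids ranked: 60,000 (Uma) > 43,200 (Mira) > 38,800 (Rosa) > 30,900 (Priya) > 17,500 (Noor) > 16,300 (Gus) > …
First-price: Uma pays what they bid, $60,000.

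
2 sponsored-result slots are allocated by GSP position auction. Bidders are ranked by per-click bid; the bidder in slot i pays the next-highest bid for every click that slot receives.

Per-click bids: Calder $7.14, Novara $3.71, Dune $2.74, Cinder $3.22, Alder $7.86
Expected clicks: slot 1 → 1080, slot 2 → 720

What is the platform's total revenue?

Ranked by bid: $7.86 (Alder) > $7.14 (Calder) > $3.71 (Novara) > …
Slot 1: Alder pays $7.14 × 1080 = $7711.20
Slot 2: Calder pays $3.71 × 720 = $2671.20
Total = $10382.40

Total revenue: $10382.40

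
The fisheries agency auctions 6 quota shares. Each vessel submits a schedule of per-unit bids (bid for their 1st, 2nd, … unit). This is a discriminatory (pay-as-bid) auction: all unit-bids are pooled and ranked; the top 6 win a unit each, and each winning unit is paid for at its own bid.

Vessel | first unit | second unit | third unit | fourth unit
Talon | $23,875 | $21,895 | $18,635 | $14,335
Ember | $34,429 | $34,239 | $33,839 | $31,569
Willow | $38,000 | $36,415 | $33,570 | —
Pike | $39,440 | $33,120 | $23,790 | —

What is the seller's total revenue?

Total revenue: $216,362

All unit-bids, highest first — top 6: 39,440 (Pike-1), 38,000 (Willow-1), 36,415 (Willow-2), 34,429 (Ember-1), 34,239 (Ember-2), 33,839 (Ember-3)
Next rejected bid: $33,570 (not a price — pay-as-bid).
Each winning unit pays its own bid.
Revenue = 39,440 + 38,000 + 36,415 + 34,429 + 34,239 + 33,839 = $216,362.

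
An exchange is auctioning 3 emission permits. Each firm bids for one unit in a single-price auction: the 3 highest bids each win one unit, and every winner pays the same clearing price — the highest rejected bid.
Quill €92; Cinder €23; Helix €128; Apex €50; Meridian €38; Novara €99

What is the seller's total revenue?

Ordering the bids: 128 (Helix), 99 (Novara), 92 (Quill), 50 (Apex), 38 (Meridian), …
The 3 highest are Helix, Novara, Quill.
First losing bid is Apex's €50, which sets the uniform price.
Total revenue = 3 × €50 = €150.

Total revenue: €150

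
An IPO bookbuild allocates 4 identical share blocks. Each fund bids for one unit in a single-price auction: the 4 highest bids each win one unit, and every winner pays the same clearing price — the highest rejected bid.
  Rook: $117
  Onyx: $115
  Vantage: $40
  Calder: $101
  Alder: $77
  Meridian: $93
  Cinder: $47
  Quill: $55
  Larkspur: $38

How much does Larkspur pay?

Larkspur pays $0

Bids ranked high→low: 117 (Rook), 115 (Onyx), 101 (Calder), 93 (Meridian), 77 (Alder), 55 (Quill), …
Winners (4 units): Rook, Onyx, Calder, Meridian.
Clearing price = highest rejected bid = $77.
Larkspur does not win → pays $0.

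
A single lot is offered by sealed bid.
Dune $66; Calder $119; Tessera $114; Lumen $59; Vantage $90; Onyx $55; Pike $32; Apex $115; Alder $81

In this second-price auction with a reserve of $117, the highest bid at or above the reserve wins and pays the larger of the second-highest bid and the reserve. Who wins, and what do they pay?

Rule: the highest bid at or above the reserve wins and pays the larger of the second-highest bid and the reserve.
Sorting bids: 119 (Calder) > 115 (Apex) > 114 (Tessera) > 90 (Vantage) > 81 (Alder) > 66 (Dune) > …
Calder has the top bid at or above the reserve ($119).
max(second-highest $115, reserve $117) = $117.

Calder pays $117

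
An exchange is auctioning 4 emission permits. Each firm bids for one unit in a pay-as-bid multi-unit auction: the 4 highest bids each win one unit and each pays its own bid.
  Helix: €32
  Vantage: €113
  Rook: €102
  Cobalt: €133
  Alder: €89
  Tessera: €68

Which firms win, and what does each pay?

Sorting: 133 (Cobalt), 113 (Vantage), 102 (Rook), 89 (Alder), 68 (Tessera), 32 (Helix)
Winners (4 units): Cobalt, Vantage, Rook, Alder.
Each winner pays its own bid: Cobalt €133, Vantage €113, Rook €102, Alder €89.

Cobalt €133, Vantage €113, Rook €102, Alder €89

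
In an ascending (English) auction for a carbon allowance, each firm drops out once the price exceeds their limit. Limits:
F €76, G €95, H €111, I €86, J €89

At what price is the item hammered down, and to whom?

H wins at €95

Open ascending-bid auction: the price rises until one bidder remains; the winner pays the price at which the last rival dropped out.
Limits in order: 111 (H) > 95 (G) > 89 (J) > 86 (I) > 76 (F)
G is the last rival to drop out, at €95; H remains and wins at that price.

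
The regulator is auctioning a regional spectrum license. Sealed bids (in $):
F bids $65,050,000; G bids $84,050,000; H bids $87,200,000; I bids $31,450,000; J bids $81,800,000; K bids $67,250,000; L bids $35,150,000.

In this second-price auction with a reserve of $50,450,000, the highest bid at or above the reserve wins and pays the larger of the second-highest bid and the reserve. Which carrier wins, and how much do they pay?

Sorting bids: 87,200,000 (H) > 84,050,000 (G) > 81,800,000 (J) > 67,250,000 (K) > 65,050,000 (F) > 35,150,000 (L) > …
Highest eligible bid: H at $87,200,000.
max(second-highest $84,050,000, reserve $50,450,000) = $84,050,000; the reserve does not bind.

H pays $84,050,000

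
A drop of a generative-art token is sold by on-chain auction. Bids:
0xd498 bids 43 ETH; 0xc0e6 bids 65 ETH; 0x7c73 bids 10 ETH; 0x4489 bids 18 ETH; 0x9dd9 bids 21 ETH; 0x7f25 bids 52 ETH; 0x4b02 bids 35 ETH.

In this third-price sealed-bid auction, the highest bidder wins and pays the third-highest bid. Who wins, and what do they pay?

0xc0e6 pays 43 ETH

Sorting bids: 65 (0xc0e6) > 52 (0x7f25) > 43 (0xd498) > 35 (0x4b02) > 21 (0x9dd9) > 18 (0x4489) > …
0xc0e6 wins; payment is bid #3 in the ranking = 43 ETH.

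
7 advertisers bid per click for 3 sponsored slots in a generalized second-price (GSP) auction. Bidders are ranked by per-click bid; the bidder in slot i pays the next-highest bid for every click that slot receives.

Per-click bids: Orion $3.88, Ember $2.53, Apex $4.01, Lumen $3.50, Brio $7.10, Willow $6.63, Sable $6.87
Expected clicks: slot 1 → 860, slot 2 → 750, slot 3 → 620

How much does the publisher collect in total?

Total revenue: $13366.90

Ranked by bid: $7.10 (Brio) > $6.87 (Sable) > $6.63 (Willow) > $4.01 (Apex) > …
Slot 1: Brio pays $6.87 × 860 = $5908.20
Slot 2: Sable pays $6.63 × 750 = $4972.50
Slot 3: Willow pays $4.01 × 620 = $2486.20
Total = $13366.90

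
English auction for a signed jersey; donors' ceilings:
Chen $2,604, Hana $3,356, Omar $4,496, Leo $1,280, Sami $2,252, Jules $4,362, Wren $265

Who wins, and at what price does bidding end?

Omar wins at $4,362

Limits in order: 4,496 (Omar) > 4,362 (Jules) > 3,356 (Hana) > 2,604 (Chen) > 2,252 (Sami) > 1,280 (Leo) > …
Once the price passes $4,362, only Omar is left; the hammer falls at Jules's limit of $4,362.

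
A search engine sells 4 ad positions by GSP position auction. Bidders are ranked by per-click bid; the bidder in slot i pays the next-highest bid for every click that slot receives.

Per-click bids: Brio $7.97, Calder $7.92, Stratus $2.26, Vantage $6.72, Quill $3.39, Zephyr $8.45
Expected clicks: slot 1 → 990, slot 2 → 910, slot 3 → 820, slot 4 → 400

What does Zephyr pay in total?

Zephyr pays $7890.30

Ranked by bid: $8.45 (Zephyr) > $7.97 (Brio) > $7.92 (Calder) > $6.72 (Vantage) > $3.39 (Quill) > …
Zephyr holds slot 1 → pays next bid $7.97 × 990 clicks = $7890.30.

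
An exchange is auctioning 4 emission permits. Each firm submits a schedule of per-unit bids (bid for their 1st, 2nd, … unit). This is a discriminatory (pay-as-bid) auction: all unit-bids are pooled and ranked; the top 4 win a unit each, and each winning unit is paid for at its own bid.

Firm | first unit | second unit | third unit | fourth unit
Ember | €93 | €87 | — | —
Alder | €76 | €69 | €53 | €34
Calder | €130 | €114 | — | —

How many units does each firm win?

Calder 2, Ember 2

Merging the schedules and taking the best 4: 130 (Calder-1), 114 (Calder-2), 93 (Ember-1), 87 (Ember-2)
Next rejected bid: €76 (not a price — pay-as-bid).
Allocation: Calder 2, Ember 2.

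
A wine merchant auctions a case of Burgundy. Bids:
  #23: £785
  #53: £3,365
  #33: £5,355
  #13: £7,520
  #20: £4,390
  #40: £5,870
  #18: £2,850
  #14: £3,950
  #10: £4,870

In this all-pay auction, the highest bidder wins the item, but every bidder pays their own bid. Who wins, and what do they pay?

Bids ranked: 7,520 (#13) > 5,870 (#40) > 5,355 (#33) > 4,870 (#10) > 4,390 (#20) > 3,950 (#14) > …
#13 is highest and takes the item; every bidder forfeits their bid.

#13 pays £7,520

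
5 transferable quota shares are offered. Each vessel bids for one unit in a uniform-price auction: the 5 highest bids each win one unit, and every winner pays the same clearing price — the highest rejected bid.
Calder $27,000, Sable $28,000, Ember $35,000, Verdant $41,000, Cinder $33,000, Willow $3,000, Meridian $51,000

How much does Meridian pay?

Meridian pays $27,000

Sorting: 51,000 (Meridian), 41,000 (Verdant), 35,000 (Ember), 33,000 (Cinder), 28,000 (Sable), 27,000 (Calder), 3,000 (Willow)
The 5 highest are Meridian, Verdant, Ember, Cinder, Sable.
First losing bid is Calder's $27,000, which sets the uniform price.
Meridian wins → pays $27,000.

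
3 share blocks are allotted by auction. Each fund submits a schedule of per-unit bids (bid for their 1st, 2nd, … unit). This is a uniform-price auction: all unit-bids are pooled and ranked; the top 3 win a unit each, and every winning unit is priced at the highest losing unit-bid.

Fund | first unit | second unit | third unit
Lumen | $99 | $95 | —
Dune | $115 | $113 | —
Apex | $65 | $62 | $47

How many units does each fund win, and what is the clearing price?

Dune 2, Lumen 1; clearing price $95

All unit-bids, highest first — top 3: 115 (Dune-1), 113 (Dune-2), 99 (Lumen-1)
The (k+1)-th unit-bid is $95.
Allocation: Dune 2, Lumen 1.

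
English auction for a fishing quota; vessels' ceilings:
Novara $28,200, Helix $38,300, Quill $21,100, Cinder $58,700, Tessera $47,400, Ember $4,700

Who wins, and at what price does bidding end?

Cinder wins at $47,400

Open ascending-bid auction: the price rises until one bidder remains; the winner pays the price at which the last rival dropped out.
Limits ranked: 58,700 (Cinder) > 47,400 (Tessera) > 38,300 (Helix) > 28,200 (Novara) > 21,100 (Quill) > 4,700 (Ember)
Once the price passes $47,400, only Cinder is left; the hammer falls at Tessera's limit of $47,400.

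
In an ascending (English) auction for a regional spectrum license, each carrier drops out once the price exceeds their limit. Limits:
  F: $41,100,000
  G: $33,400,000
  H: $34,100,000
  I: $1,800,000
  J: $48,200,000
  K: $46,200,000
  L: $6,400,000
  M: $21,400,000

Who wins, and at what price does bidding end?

Sorting limits: 48,200,000 (J) > 46,200,000 (K) > 41,100,000 (F) > 34,100,000 (H) > 33,400,000 (G) > 21,400,000 (M) > …
Bidding ends when K exits at $46,200,000; J takes it.

J wins at $46,200,000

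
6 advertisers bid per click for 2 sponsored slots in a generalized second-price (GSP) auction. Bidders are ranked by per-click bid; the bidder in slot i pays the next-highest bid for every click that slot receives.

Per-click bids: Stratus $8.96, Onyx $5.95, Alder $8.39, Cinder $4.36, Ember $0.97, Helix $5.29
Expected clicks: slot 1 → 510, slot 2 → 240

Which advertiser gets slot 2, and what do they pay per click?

Sorting advertisers: $8.96 (Stratus) > $8.39 (Alder) > $5.95 (Onyx) > …
Slot 2 goes to the second-ranked bidder, Alder, who pays the next bid down: $5.95/click.

Alder; $5.95 per click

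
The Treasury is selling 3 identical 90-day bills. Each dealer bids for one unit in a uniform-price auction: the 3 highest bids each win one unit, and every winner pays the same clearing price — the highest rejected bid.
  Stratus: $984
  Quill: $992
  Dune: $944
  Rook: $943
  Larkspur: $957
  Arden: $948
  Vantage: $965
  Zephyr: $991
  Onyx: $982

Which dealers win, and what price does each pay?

Sorting: 992 (Quill), 991 (Zephyr), 984 (Stratus), 982 (Onyx), 965 (Vantage), …
Top 3: Quill, Zephyr, Stratus.
Highest unsuccessful bid: $982 → clearing price.

Quill, Zephyr, Stratus; each pays $982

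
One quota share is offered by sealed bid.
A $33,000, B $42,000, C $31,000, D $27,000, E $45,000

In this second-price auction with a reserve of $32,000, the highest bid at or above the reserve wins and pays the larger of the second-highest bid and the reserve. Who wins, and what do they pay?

E pays $42,000

Second-price auction with a reserve of $32,000: the highest bid at or above the reserve wins and pays the larger of the second-highest bid and the reserve.
Bids in order: 45,000 (E) > 42,000 (B) > 33,000 (A) > 31,000 (C) > 27,000 (D)
Highest eligible bid: E at $45,000.
max(second-highest $42,000, reserve $32,000) = $42,000; the reserve does not bind.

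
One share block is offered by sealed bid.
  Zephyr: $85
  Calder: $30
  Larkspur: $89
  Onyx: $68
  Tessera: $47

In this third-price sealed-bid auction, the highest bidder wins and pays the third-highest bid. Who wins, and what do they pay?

Rule: the highest bidder wins and pays the third-highest bid.
Sorting bids: 89 (Larkspur) > 85 (Zephyr) > 68 (Onyx) > 47 (Tessera) > 30 (Calder)
Larkspur is highest; pays the third-highest bid, $68.

Larkspur pays $68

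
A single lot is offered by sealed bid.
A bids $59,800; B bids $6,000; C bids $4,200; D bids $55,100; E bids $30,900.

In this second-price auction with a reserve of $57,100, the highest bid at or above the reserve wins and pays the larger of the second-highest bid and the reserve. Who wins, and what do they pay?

Bids in order: 59,800 (A) > 55,100 (D) > 30,900 (E) > 6,000 (B) > 4,200 (C)
A has the top bid at or above the reserve ($59,800).
max(second-highest $55,100, reserve $57,100) = $57,100.

A pays $57,100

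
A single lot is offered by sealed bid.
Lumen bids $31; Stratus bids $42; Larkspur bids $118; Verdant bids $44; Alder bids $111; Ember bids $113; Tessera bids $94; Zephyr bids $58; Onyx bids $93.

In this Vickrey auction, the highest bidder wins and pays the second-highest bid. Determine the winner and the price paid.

Sorting bids: 118 (Larkspur) > 113 (Ember) > 111 (Alder) > 94 (Tessera) > 93 (Onyx) > 58 (Zephyr) > …
Larkspur wins with the highest bid; price is set by the runner-up at $113.

Larkspur pays $113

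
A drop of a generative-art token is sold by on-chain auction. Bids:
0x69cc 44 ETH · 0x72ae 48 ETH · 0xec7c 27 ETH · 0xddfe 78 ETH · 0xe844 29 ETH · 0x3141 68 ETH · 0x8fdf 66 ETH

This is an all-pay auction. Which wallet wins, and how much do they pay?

Bids in order: 78 (0xddfe) > 68 (0x3141) > 66 (0x8fdf) > 48 (0x72ae) > 44 (0x69cc) > 29 (0xe844) > …
0xddfe is highest and takes the item; every bidder forfeits their bid.

0xddfe pays 78 ETH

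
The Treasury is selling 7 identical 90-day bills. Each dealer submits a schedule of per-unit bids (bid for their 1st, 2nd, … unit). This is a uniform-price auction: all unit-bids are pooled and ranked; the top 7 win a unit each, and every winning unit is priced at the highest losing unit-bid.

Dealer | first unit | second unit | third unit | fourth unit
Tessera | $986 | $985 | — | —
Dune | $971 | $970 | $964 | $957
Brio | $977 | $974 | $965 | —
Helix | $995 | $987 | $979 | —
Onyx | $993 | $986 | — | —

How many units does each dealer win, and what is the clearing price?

Helix 3, Onyx 2, Tessera 2; clearing price $977

Pooled unit-bids ranked (top 7): 995 (Helix-1), 993 (Onyx-1), 987 (Helix-2), 986 (Tessera-1), 986 (Onyx-2), 985 (Tessera-2), 979 (Helix-3)
The (k+1)-th unit-bid is $977.
Allocation: Helix 3, Onyx 2, Tessera 2.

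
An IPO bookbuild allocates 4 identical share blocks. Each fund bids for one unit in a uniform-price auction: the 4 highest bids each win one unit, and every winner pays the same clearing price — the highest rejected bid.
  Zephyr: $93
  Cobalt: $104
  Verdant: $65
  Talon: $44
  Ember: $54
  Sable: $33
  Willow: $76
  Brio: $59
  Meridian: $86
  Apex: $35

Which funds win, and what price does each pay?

Cobalt, Zephyr, Meridian, Willow; each pays $65

Ordering the bids: 104 (Cobalt), 93 (Zephyr), 86 (Meridian), 76 (Willow), 65 (Verdant), 59 (Brio), …
The 4 highest are Cobalt, Zephyr, Meridian, Willow.
Clearing price = highest rejected bid = $65.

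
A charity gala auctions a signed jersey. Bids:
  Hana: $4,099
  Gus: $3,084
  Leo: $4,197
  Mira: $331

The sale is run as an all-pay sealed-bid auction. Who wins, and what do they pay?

Leo pays $4,197

All-pay sealed-bid auction: the highest bidder wins the item, but every bidder pays their own bid.
Sorting bids: 4,197 (Leo) > 4,099 (Hana) > 3,084 (Gus) > 331 (Mira)
Leo wins with the top bid; all bids are sunk regardless.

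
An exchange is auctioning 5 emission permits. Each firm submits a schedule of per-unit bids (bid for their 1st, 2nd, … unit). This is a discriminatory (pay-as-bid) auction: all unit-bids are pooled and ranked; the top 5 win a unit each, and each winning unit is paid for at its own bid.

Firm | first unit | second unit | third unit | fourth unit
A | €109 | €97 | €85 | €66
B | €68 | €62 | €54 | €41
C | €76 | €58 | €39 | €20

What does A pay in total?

All unit-bids, highest first — top 5: 109 (A-1), 97 (A-2), 85 (A-3), 76 (C-1), 68 (B-1)
Next rejected bid: €66 (not a price — pay-as-bid).
A's winning unit-bids: 109 + 97 + 85 = €291.

A pays €291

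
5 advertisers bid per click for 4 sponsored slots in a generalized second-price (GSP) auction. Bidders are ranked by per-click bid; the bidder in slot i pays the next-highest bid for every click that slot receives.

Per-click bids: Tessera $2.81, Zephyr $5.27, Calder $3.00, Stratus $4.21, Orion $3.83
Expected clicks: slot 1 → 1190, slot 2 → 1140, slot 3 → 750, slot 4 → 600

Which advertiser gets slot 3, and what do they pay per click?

Sorting advertisers: $5.27 (Zephyr) > $4.21 (Stratus) > $3.83 (Orion) > $3.00 (Calder) > $2.81 (Tessera)
Slot 3 goes to the third-ranked bidder, Orion, who pays the next bid down: $3.00/click.

Orion; $3.00 per click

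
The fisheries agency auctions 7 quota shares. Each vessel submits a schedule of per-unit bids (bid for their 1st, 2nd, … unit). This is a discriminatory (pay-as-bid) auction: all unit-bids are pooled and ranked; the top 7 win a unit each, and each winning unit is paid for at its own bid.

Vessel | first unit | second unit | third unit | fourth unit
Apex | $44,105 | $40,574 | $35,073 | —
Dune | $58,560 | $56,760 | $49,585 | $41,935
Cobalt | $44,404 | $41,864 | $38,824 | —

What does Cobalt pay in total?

Cobalt pays $86,268

Merging the schedules and taking the best 7: 58,560 (Dune-1), 56,760 (Dune-2), 49,585 (Dune-3), 44,404 (Cobalt-1), 44,105 (Apex-1), 41,935 (Dune-4), 41,864 (Cobalt-2)
Next rejected bid: $40,574 (not a price — pay-as-bid).
Cobalt's winning unit-bids: 44,404 + 41,864 = $86,268.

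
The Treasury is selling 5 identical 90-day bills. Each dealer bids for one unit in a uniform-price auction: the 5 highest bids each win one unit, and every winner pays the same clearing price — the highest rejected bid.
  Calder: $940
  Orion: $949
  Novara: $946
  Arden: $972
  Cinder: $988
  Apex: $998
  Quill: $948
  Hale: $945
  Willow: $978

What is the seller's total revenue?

Total revenue: $4,740

Ordering the bids: 998 (Apex), 988 (Cinder), 978 (Willow), 972 (Arden), 949 (Orion), 948 (Quill), 946 (Novara), …
Top 5: Apex, Cinder, Willow, Arden, Orion.
Clearing price = highest rejected bid = $948.
Total revenue = 5 × $948 = $4,740.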